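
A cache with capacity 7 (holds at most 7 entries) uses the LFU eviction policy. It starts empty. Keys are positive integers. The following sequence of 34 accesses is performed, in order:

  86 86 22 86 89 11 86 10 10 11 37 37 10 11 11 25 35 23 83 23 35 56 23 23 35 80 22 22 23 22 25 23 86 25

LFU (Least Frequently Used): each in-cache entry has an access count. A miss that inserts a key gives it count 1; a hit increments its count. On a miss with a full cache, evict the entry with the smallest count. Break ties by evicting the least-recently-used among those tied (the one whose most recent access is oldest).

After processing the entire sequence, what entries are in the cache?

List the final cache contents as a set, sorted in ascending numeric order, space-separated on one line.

Answer: 10 11 22 23 25 35 86

Derivation:
LFU simulation (capacity=7):
  1. access 86: MISS. Cache: [86(c=1)]
  2. access 86: HIT, count now 2. Cache: [86(c=2)]
  3. access 22: MISS. Cache: [22(c=1) 86(c=2)]
  4. access 86: HIT, count now 3. Cache: [22(c=1) 86(c=3)]
  5. access 89: MISS. Cache: [22(c=1) 89(c=1) 86(c=3)]
  6. access 11: MISS. Cache: [22(c=1) 89(c=1) 11(c=1) 86(c=3)]
  7. access 86: HIT, count now 4. Cache: [22(c=1) 89(c=1) 11(c=1) 86(c=4)]
  8. access 10: MISS. Cache: [22(c=1) 89(c=1) 11(c=1) 10(c=1) 86(c=4)]
  9. access 10: HIT, count now 2. Cache: [22(c=1) 89(c=1) 11(c=1) 10(c=2) 86(c=4)]
  10. access 11: HIT, count now 2. Cache: [22(c=1) 89(c=1) 10(c=2) 11(c=2) 86(c=4)]
  11. access 37: MISS. Cache: [22(c=1) 89(c=1) 37(c=1) 10(c=2) 11(c=2) 86(c=4)]
  12. access 37: HIT, count now 2. Cache: [22(c=1) 89(c=1) 10(c=2) 11(c=2) 37(c=2) 86(c=4)]
  13. access 10: HIT, count now 3. Cache: [22(c=1) 89(c=1) 11(c=2) 37(c=2) 10(c=3) 86(c=4)]
  14. access 11: HIT, count now 3. Cache: [22(c=1) 89(c=1) 37(c=2) 10(c=3) 11(c=3) 86(c=4)]
  15. access 11: HIT, count now 4. Cache: [22(c=1) 89(c=1) 37(c=2) 10(c=3) 86(c=4) 11(c=4)]
  16. access 25: MISS. Cache: [22(c=1) 89(c=1) 25(c=1) 37(c=2) 10(c=3) 86(c=4) 11(c=4)]
  17. access 35: MISS, evict 22(c=1). Cache: [89(c=1) 25(c=1) 35(c=1) 37(c=2) 10(c=3) 86(c=4) 11(c=4)]
  18. access 23: MISS, evict 89(c=1). Cache: [25(c=1) 35(c=1) 23(c=1) 37(c=2) 10(c=3) 86(c=4) 11(c=4)]
  19. access 83: MISS, evict 25(c=1). Cache: [35(c=1) 23(c=1) 83(c=1) 37(c=2) 10(c=3) 86(c=4) 11(c=4)]
  20. access 23: HIT, count now 2. Cache: [35(c=1) 83(c=1) 37(c=2) 23(c=2) 10(c=3) 86(c=4) 11(c=4)]
  21. access 35: HIT, count now 2. Cache: [83(c=1) 37(c=2) 23(c=2) 35(c=2) 10(c=3) 86(c=4) 11(c=4)]
  22. access 56: MISS, evict 83(c=1). Cache: [56(c=1) 37(c=2) 23(c=2) 35(c=2) 10(c=3) 86(c=4) 11(c=4)]
  23. access 23: HIT, count now 3. Cache: [56(c=1) 37(c=2) 35(c=2) 10(c=3) 23(c=3) 86(c=4) 11(c=4)]
  24. access 23: HIT, count now 4. Cache: [56(c=1) 37(c=2) 35(c=2) 10(c=3) 86(c=4) 11(c=4) 23(c=4)]
  25. access 35: HIT, count now 3. Cache: [56(c=1) 37(c=2) 10(c=3) 35(c=3) 86(c=4) 11(c=4) 23(c=4)]
  26. access 80: MISS, evict 56(c=1). Cache: [80(c=1) 37(c=2) 10(c=3) 35(c=3) 86(c=4) 11(c=4) 23(c=4)]
  27. access 22: MISS, evict 80(c=1). Cache: [22(c=1) 37(c=2) 10(c=3) 35(c=3) 86(c=4) 11(c=4) 23(c=4)]
  28. access 22: HIT, count now 2. Cache: [37(c=2) 22(c=2) 10(c=3) 35(c=3) 86(c=4) 11(c=4) 23(c=4)]
  29. access 23: HIT, count now 5. Cache: [37(c=2) 22(c=2) 10(c=3) 35(c=3) 86(c=4) 11(c=4) 23(c=5)]
  30. access 22: HIT, count now 3. Cache: [37(c=2) 10(c=3) 35(c=3) 22(c=3) 86(c=4) 11(c=4) 23(c=5)]
  31. access 25: MISS, evict 37(c=2). Cache: [25(c=1) 10(c=3) 35(c=3) 22(c=3) 86(c=4) 11(c=4) 23(c=5)]
  32. access 23: HIT, count now 6. Cache: [25(c=1) 10(c=3) 35(c=3) 22(c=3) 86(c=4) 11(c=4) 23(c=6)]
  33. access 86: HIT, count now 5. Cache: [25(c=1) 10(c=3) 35(c=3) 22(c=3) 11(c=4) 86(c=5) 23(c=6)]
  34. access 25: HIT, count now 2. Cache: [25(c=2) 10(c=3) 35(c=3) 22(c=3) 11(c=4) 86(c=5) 23(c=6)]
Total: 20 hits, 14 misses, 7 evictions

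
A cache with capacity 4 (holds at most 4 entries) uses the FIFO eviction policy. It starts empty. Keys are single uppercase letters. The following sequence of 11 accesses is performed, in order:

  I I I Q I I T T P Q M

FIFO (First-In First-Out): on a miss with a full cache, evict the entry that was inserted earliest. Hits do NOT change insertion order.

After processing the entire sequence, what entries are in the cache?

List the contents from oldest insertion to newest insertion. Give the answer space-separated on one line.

FIFO simulation (capacity=4):
  1. access I: MISS. Cache (old->new): [I]
  2. access I: HIT. Cache (old->new): [I]
  3. access I: HIT. Cache (old->new): [I]
  4. access Q: MISS. Cache (old->new): [I Q]
  5. access I: HIT. Cache (old->new): [I Q]
  6. access I: HIT. Cache (old->new): [I Q]
  7. access T: MISS. Cache (old->new): [I Q T]
  8. access T: HIT. Cache (old->new): [I Q T]
  9. access P: MISS. Cache (old->new): [I Q T P]
  10. access Q: HIT. Cache (old->new): [I Q T P]
  11. access M: MISS, evict I. Cache (old->new): [Q T P M]
Total: 6 hits, 5 misses, 1 evictions

Answer: Q T P M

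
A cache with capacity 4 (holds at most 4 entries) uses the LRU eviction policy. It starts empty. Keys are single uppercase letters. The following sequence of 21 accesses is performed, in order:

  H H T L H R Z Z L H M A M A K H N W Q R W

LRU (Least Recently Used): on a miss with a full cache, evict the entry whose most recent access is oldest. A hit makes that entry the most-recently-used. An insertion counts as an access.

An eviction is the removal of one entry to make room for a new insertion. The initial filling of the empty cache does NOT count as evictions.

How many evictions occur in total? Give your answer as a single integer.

LRU simulation (capacity=4):
  1. access H: MISS. Cache (LRU->MRU): [H]
  2. access H: HIT. Cache (LRU->MRU): [H]
  3. access T: MISS. Cache (LRU->MRU): [H T]
  4. access L: MISS. Cache (LRU->MRU): [H T L]
  5. access H: HIT. Cache (LRU->MRU): [T L H]
  6. access R: MISS. Cache (LRU->MRU): [T L H R]
  7. access Z: MISS, evict T. Cache (LRU->MRU): [L H R Z]
  8. access Z: HIT. Cache (LRU->MRU): [L H R Z]
  9. access L: HIT. Cache (LRU->MRU): [H R Z L]
  10. access H: HIT. Cache (LRU->MRU): [R Z L H]
  11. access M: MISS, evict R. Cache (LRU->MRU): [Z L H M]
  12. access A: MISS, evict Z. Cache (LRU->MRU): [L H M A]
  13. access M: HIT. Cache (LRU->MRU): [L H A M]
  14. access A: HIT. Cache (LRU->MRU): [L H M A]
  15. access K: MISS, evict L. Cache (LRU->MRU): [H M A K]
  16. access H: HIT. Cache (LRU->MRU): [M A K H]
  17. access N: MISS, evict M. Cache (LRU->MRU): [A K H N]
  18. access W: MISS, evict A. Cache (LRU->MRU): [K H N W]
  19. access Q: MISS, evict K. Cache (LRU->MRU): [H N W Q]
  20. access R: MISS, evict H. Cache (LRU->MRU): [N W Q R]
  21. access W: HIT. Cache (LRU->MRU): [N Q R W]
Total: 9 hits, 12 misses, 8 evictions

Answer: 8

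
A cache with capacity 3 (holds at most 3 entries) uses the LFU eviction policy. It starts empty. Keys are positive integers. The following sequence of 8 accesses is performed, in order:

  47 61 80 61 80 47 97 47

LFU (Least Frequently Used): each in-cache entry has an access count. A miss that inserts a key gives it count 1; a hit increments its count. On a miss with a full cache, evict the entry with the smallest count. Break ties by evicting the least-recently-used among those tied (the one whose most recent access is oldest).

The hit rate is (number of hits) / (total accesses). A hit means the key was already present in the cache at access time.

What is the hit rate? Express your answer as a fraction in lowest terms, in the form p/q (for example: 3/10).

LFU simulation (capacity=3):
  1. access 47: MISS. Cache: [47(c=1)]
  2. access 61: MISS. Cache: [47(c=1) 61(c=1)]
  3. access 80: MISS. Cache: [47(c=1) 61(c=1) 80(c=1)]
  4. access 61: HIT, count now 2. Cache: [47(c=1) 80(c=1) 61(c=2)]
  5. access 80: HIT, count now 2. Cache: [47(c=1) 61(c=2) 80(c=2)]
  6. access 47: HIT, count now 2. Cache: [61(c=2) 80(c=2) 47(c=2)]
  7. access 97: MISS, evict 61(c=2). Cache: [97(c=1) 80(c=2) 47(c=2)]
  8. access 47: HIT, count now 3. Cache: [97(c=1) 80(c=2) 47(c=3)]
Total: 4 hits, 4 misses, 1 evictions

Hit rate = 4/8 = 1/2

Answer: 1/2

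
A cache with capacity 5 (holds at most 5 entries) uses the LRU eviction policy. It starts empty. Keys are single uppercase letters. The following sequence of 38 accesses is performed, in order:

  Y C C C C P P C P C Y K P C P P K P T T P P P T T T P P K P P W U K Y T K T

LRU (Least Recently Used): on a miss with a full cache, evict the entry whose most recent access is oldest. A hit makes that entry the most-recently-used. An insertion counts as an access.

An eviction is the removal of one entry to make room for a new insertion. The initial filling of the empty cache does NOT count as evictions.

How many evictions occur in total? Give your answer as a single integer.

Answer: 4

Derivation:
LRU simulation (capacity=5):
  1. access Y: MISS. Cache (LRU->MRU): [Y]
  2. access C: MISS. Cache (LRU->MRU): [Y C]
  3. access C: HIT. Cache (LRU->MRU): [Y C]
  4. access C: HIT. Cache (LRU->MRU): [Y C]
  5. access C: HIT. Cache (LRU->MRU): [Y C]
  6. access P: MISS. Cache (LRU->MRU): [Y C P]
  7. access P: HIT. Cache (LRU->MRU): [Y C P]
  8. access C: HIT. Cache (LRU->MRU): [Y P C]
  9. access P: HIT. Cache (LRU->MRU): [Y C P]
  10. access C: HIT. Cache (LRU->MRU): [Y P C]
  11. access Y: HIT. Cache (LRU->MRU): [P C Y]
  12. access K: MISS. Cache (LRU->MRU): [P C Y K]
  13. access P: HIT. Cache (LRU->MRU): [C Y K P]
  14. access C: HIT. Cache (LRU->MRU): [Y K P C]
  15. access P: HIT. Cache (LRU->MRU): [Y K C P]
  16. access P: HIT. Cache (LRU->MRU): [Y K C P]
  17. access K: HIT. Cache (LRU->MRU): [Y C P K]
  18. access P: HIT. Cache (LRU->MRU): [Y C K P]
  19. access T: MISS. Cache (LRU->MRU): [Y C K P T]
  20. access T: HIT. Cache (LRU->MRU): [Y C K P T]
  21. access P: HIT. Cache (LRU->MRU): [Y C K T P]
  22. access P: HIT. Cache (LRU->MRU): [Y C K T P]
  23. access P: HIT. Cache (LRU->MRU): [Y C K T P]
  24. access T: HIT. Cache (LRU->MRU): [Y C K P T]
  25. access T: HIT. Cache (LRU->MRU): [Y C K P T]
  26. access T: HIT. Cache (LRU->MRU): [Y C K P T]
  27. access P: HIT. Cache (LRU->MRU): [Y C K T P]
  28. access P: HIT. Cache (LRU->MRU): [Y C K T P]
  29. access K: HIT. Cache (LRU->MRU): [Y C T P K]
  30. access P: HIT. Cache (LRU->MRU): [Y C T K P]
  31. access P: HIT. Cache (LRU->MRU): [Y C T K P]
  32. access W: MISS, evict Y. Cache (LRU->MRU): [C T K P W]
  33. access U: MISS, evict C. Cache (LRU->MRU): [T K P W U]
  34. access K: HIT. Cache (LRU->MRU): [T P W U K]
  35. access Y: MISS, evict T. Cache (LRU->MRU): [P W U K Y]
  36. access T: MISS, evict P. Cache (LRU->MRU): [W U K Y T]
  37. access K: HIT. Cache (LRU->MRU): [W U Y T K]
  38. access T: HIT. Cache (LRU->MRU): [W U Y K T]
Total: 29 hits, 9 misses, 4 evictions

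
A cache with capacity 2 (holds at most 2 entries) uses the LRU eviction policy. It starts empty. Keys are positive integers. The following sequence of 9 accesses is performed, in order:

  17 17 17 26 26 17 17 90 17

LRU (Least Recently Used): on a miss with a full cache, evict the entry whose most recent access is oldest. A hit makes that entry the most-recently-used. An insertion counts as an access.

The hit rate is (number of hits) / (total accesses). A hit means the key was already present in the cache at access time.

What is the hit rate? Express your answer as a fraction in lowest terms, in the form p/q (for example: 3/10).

Answer: 2/3

Derivation:
LRU simulation (capacity=2):
  1. access 17: MISS. Cache (LRU->MRU): [17]
  2. access 17: HIT. Cache (LRU->MRU): [17]
  3. access 17: HIT. Cache (LRU->MRU): [17]
  4. access 26: MISS. Cache (LRU->MRU): [17 26]
  5. access 26: HIT. Cache (LRU->MRU): [17 26]
  6. access 17: HIT. Cache (LRU->MRU): [26 17]
  7. access 17: HIT. Cache (LRU->MRU): [26 17]
  8. access 90: MISS, evict 26. Cache (LRU->MRU): [17 90]
  9. access 17: HIT. Cache (LRU->MRU): [90 17]
Total: 6 hits, 3 misses, 1 evictions

Hit rate = 6/9 = 2/3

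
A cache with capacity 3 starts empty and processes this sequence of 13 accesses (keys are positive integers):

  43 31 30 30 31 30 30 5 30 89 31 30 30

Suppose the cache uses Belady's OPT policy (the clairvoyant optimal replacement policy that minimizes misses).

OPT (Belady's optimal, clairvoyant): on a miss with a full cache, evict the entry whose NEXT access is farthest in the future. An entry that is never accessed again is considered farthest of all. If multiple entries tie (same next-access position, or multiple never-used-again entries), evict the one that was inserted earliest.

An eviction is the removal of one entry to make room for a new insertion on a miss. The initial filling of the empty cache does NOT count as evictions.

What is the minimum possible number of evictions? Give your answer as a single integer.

OPT (Belady) simulation (capacity=3):
  1. access 43: MISS. Cache: [43]
  2. access 31: MISS. Cache: [43 31]
  3. access 30: MISS. Cache: [43 31 30]
  4. access 30: HIT. Next use of 30: step 6. Cache: [43 31 30]
  5. access 31: HIT. Next use of 31: step 11. Cache: [43 31 30]
  6. access 30: HIT. Next use of 30: step 7. Cache: [43 31 30]
  7. access 30: HIT. Next use of 30: step 9. Cache: [43 31 30]
  8. access 5: MISS, evict 43 (next use: never). Cache: [31 30 5]
  9. access 30: HIT. Next use of 30: step 12. Cache: [31 30 5]
  10. access 89: MISS, evict 5 (next use: never). Cache: [31 30 89]
  11. access 31: HIT. Next use of 31: never. Cache: [31 30 89]
  12. access 30: HIT. Next use of 30: step 13. Cache: [31 30 89]
  13. access 30: HIT. Next use of 30: never. Cache: [31 30 89]
Total: 8 hits, 5 misses, 2 evictions

Answer: 2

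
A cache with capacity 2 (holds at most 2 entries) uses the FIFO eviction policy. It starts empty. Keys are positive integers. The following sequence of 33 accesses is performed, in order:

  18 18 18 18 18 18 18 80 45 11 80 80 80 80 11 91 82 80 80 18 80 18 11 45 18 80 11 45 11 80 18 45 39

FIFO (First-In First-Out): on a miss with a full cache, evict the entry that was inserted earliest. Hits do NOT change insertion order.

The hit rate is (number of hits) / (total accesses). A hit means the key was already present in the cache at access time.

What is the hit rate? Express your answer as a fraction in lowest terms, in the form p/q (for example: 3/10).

FIFO simulation (capacity=2):
  1. access 18: MISS. Cache (old->new): [18]
  2. access 18: HIT. Cache (old->new): [18]
  3. access 18: HIT. Cache (old->new): [18]
  4. access 18: HIT. Cache (old->new): [18]
  5. access 18: HIT. Cache (old->new): [18]
  6. access 18: HIT. Cache (old->new): [18]
  7. access 18: HIT. Cache (old->new): [18]
  8. access 80: MISS. Cache (old->new): [18 80]
  9. access 45: MISS, evict 18. Cache (old->new): [80 45]
  10. access 11: MISS, evict 80. Cache (old->new): [45 11]
  11. access 80: MISS, evict 45. Cache (old->new): [11 80]
  12. access 80: HIT. Cache (old->new): [11 80]
  13. access 80: HIT. Cache (old->new): [11 80]
  14. access 80: HIT. Cache (old->new): [11 80]
  15. access 11: HIT. Cache (old->new): [11 80]
  16. access 91: MISS, evict 11. Cache (old->new): [80 91]
  17. access 82: MISS, evict 80. Cache (old->new): [91 82]
  18. access 80: MISS, evict 91. Cache (old->new): [82 80]
  19. access 80: HIT. Cache (old->new): [82 80]
  20. access 18: MISS, evict 82. Cache (old->new): [80 18]
  21. access 80: HIT. Cache (old->new): [80 18]
  22. access 18: HIT. Cache (old->new): [80 18]
  23. access 11: MISS, evict 80. Cache (old->new): [18 11]
  24. access 45: MISS, evict 18. Cache (old->new): [11 45]
  25. access 18: MISS, evict 11. Cache (old->new): [45 18]
  26. access 80: MISS, evict 45. Cache (old->new): [18 80]
  27. access 11: MISS, evict 18. Cache (old->new): [80 11]
  28. access 45: MISS, evict 80. Cache (old->new): [11 45]
  29. access 11: HIT. Cache (old->new): [11 45]
  30. access 80: MISS, evict 11. Cache (old->new): [45 80]
  31. access 18: MISS, evict 45. Cache (old->new): [80 18]
  32. access 45: MISS, evict 80. Cache (old->new): [18 45]
  33. access 39: MISS, evict 18. Cache (old->new): [45 39]
Total: 14 hits, 19 misses, 17 evictions

Hit rate = 14/33

Answer: 14/33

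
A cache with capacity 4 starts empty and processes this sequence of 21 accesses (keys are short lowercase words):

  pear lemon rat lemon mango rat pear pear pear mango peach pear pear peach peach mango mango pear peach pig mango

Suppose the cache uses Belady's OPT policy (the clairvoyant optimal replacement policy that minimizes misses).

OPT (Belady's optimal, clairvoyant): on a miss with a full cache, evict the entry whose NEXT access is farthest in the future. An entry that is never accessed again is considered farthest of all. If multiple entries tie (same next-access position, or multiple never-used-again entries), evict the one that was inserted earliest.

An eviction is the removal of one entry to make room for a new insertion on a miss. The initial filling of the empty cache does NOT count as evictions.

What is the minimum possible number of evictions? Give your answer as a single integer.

OPT (Belady) simulation (capacity=4):
  1. access pear: MISS. Cache: [pear]
  2. access lemon: MISS. Cache: [pear lemon]
  3. access rat: MISS. Cache: [pear lemon rat]
  4. access lemon: HIT. Next use of lemon: never. Cache: [pear lemon rat]
  5. access mango: MISS. Cache: [pear lemon rat mango]
  6. access rat: HIT. Next use of rat: never. Cache: [pear lemon rat mango]
  7. access pear: HIT. Next use of pear: step 8. Cache: [pear lemon rat mango]
  8. access pear: HIT. Next use of pear: step 9. Cache: [pear lemon rat mango]
  9. access pear: HIT. Next use of pear: step 12. Cache: [pear lemon rat mango]
  10. access mango: HIT. Next use of mango: step 16. Cache: [pear lemon rat mango]
  11. access peach: MISS, evict lemon (next use: never). Cache: [pear rat mango peach]
  12. access pear: HIT. Next use of pear: step 13. Cache: [pear rat mango peach]
  13. access pear: HIT. Next use of pear: step 18. Cache: [pear rat mango peach]
  14. access peach: HIT. Next use of peach: step 15. Cache: [pear rat mango peach]
  15. access peach: HIT. Next use of peach: step 19. Cache: [pear rat mango peach]
  16. access mango: HIT. Next use of mango: step 17. Cache: [pear rat mango peach]
  17. access mango: HIT. Next use of mango: step 21. Cache: [pear rat mango peach]
  18. access pear: HIT. Next use of pear: never. Cache: [pear rat mango peach]
  19. access peach: HIT. Next use of peach: never. Cache: [pear rat mango peach]
  20. access pig: MISS, evict pear (next use: never). Cache: [rat mango peach pig]
  21. access mango: HIT. Next use of mango: never. Cache: [rat mango peach pig]
Total: 15 hits, 6 misses, 2 evictions

Answer: 2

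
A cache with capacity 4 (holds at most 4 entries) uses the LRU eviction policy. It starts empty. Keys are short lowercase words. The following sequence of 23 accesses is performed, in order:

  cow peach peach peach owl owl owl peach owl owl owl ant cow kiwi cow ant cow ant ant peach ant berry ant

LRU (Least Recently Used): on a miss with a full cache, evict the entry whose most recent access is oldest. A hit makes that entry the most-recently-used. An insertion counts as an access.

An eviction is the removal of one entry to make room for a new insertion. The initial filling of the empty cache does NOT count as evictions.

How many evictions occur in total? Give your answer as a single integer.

Answer: 3

Derivation:
LRU simulation (capacity=4):
  1. access cow: MISS. Cache (LRU->MRU): [cow]
  2. access peach: MISS. Cache (LRU->MRU): [cow peach]
  3. access peach: HIT. Cache (LRU->MRU): [cow peach]
  4. access peach: HIT. Cache (LRU->MRU): [cow peach]
  5. access owl: MISS. Cache (LRU->MRU): [cow peach owl]
  6. access owl: HIT. Cache (LRU->MRU): [cow peach owl]
  7. access owl: HIT. Cache (LRU->MRU): [cow peach owl]
  8. access peach: HIT. Cache (LRU->MRU): [cow owl peach]
  9. access owl: HIT. Cache (LRU->MRU): [cow peach owl]
  10. access owl: HIT. Cache (LRU->MRU): [cow peach owl]
  11. access owl: HIT. Cache (LRU->MRU): [cow peach owl]
  12. access ant: MISS. Cache (LRU->MRU): [cow peach owl ant]
  13. access cow: HIT. Cache (LRU->MRU): [peach owl ant cow]
  14. access kiwi: MISS, evict peach. Cache (LRU->MRU): [owl ant cow kiwi]
  15. access cow: HIT. Cache (LRU->MRU): [owl ant kiwi cow]
  16. access ant: HIT. Cache (LRU->MRU): [owl kiwi cow ant]
  17. access cow: HIT. Cache (LRU->MRU): [owl kiwi ant cow]
  18. access ant: HIT. Cache (LRU->MRU): [owl kiwi cow ant]
  19. access ant: HIT. Cache (LRU->MRU): [owl kiwi cow ant]
  20. access peach: MISS, evict owl. Cache (LRU->MRU): [kiwi cow ant peach]
  21. access ant: HIT. Cache (LRU->MRU): [kiwi cow peach ant]
  22. access berry: MISS, evict kiwi. Cache (LRU->MRU): [cow peach ant berry]
  23. access ant: HIT. Cache (LRU->MRU): [cow peach berry ant]
Total: 16 hits, 7 misses, 3 evictions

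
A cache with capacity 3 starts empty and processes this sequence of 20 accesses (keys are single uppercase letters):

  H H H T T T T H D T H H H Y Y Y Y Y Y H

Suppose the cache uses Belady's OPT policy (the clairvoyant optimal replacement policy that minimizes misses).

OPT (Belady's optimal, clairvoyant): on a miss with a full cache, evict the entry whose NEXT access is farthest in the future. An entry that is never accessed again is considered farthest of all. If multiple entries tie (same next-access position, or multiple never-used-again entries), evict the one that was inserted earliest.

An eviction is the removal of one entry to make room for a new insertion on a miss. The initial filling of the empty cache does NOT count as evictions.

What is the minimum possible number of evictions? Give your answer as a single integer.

OPT (Belady) simulation (capacity=3):
  1. access H: MISS. Cache: [H]
  2. access H: HIT. Next use of H: step 3. Cache: [H]
  3. access H: HIT. Next use of H: step 8. Cache: [H]
  4. access T: MISS. Cache: [H T]
  5. access T: HIT. Next use of T: step 6. Cache: [H T]
  6. access T: HIT. Next use of T: step 7. Cache: [H T]
  7. access T: HIT. Next use of T: step 10. Cache: [H T]
  8. access H: HIT. Next use of H: step 11. Cache: [H T]
  9. access D: MISS. Cache: [H T D]
  10. access T: HIT. Next use of T: never. Cache: [H T D]
  11. access H: HIT. Next use of H: step 12. Cache: [H T D]
  12. access H: HIT. Next use of H: step 13. Cache: [H T D]
  13. access H: HIT. Next use of H: step 20. Cache: [H T D]
  14. access Y: MISS, evict T (next use: never). Cache: [H D Y]
  15. access Y: HIT. Next use of Y: step 16. Cache: [H D Y]
  16. access Y: HIT. Next use of Y: step 17. Cache: [H D Y]
  17. access Y: HIT. Next use of Y: step 18. Cache: [H D Y]
  18. access Y: HIT. Next use of Y: step 19. Cache: [H D Y]
  19. access Y: HIT. Next use of Y: never. Cache: [H D Y]
  20. access H: HIT. Next use of H: never. Cache: [H D Y]
Total: 16 hits, 4 misses, 1 evictions

Answer: 1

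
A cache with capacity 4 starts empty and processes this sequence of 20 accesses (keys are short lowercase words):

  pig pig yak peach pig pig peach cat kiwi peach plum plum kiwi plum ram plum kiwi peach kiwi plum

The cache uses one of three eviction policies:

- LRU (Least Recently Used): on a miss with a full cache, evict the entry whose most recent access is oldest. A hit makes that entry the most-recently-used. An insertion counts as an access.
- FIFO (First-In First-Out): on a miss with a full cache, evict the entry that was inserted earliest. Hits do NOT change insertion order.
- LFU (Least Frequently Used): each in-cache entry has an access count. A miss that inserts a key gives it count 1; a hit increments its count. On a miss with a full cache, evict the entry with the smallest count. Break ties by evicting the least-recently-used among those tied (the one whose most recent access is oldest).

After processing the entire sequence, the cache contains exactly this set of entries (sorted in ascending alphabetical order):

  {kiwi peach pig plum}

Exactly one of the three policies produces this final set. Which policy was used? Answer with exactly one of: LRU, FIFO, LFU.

Answer: LFU

Derivation:
Simulating under each policy and comparing final sets:
  LRU: final set = {kiwi peach plum ram} -> differs
  FIFO: final set = {kiwi peach plum ram} -> differs
  LFU: final set = {kiwi peach pig plum} -> MATCHES target
Only LFU produces the target set.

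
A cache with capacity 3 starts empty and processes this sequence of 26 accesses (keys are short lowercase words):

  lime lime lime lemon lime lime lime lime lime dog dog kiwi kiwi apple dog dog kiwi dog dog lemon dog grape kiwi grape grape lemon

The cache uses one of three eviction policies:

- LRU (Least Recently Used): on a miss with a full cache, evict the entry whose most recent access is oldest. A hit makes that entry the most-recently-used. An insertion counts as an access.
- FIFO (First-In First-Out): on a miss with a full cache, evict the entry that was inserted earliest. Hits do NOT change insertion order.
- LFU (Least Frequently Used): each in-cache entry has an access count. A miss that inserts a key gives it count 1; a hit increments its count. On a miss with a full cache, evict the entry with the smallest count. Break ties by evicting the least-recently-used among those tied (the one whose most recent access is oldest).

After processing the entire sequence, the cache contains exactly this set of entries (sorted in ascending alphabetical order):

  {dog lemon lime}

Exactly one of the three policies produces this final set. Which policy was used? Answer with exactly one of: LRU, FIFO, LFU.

Answer: LFU

Derivation:
Simulating under each policy and comparing final sets:
  LRU: final set = {grape kiwi lemon} -> differs
  FIFO: final set = {grape kiwi lemon} -> differs
  LFU: final set = {dog lemon lime} -> MATCHES target
Only LFU produces the target set.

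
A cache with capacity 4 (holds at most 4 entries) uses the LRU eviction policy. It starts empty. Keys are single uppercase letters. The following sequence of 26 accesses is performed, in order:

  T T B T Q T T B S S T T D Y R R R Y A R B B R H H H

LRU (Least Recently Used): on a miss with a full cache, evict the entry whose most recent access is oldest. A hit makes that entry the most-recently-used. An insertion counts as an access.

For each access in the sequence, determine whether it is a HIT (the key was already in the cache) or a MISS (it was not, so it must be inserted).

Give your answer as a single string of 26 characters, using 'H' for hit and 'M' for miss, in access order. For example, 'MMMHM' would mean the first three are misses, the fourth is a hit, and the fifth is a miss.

Answer: MHMHMHHHMHHHMMMHHHMHMHHMHH

Derivation:
LRU simulation (capacity=4):
  1. access T: MISS. Cache (LRU->MRU): [T]
  2. access T: HIT. Cache (LRU->MRU): [T]
  3. access B: MISS. Cache (LRU->MRU): [T B]
  4. access T: HIT. Cache (LRU->MRU): [B T]
  5. access Q: MISS. Cache (LRU->MRU): [B T Q]
  6. access T: HIT. Cache (LRU->MRU): [B Q T]
  7. access T: HIT. Cache (LRU->MRU): [B Q T]
  8. access B: HIT. Cache (LRU->MRU): [Q T B]
  9. access S: MISS. Cache (LRU->MRU): [Q T B S]
  10. access S: HIT. Cache (LRU->MRU): [Q T B S]
  11. access T: HIT. Cache (LRU->MRU): [Q B S T]
  12. access T: HIT. Cache (LRU->MRU): [Q B S T]
  13. access D: MISS, evict Q. Cache (LRU->MRU): [B S T D]
  14. access Y: MISS, evict B. Cache (LRU->MRU): [S T D Y]
  15. access R: MISS, evict S. Cache (LRU->MRU): [T D Y R]
  16. access R: HIT. Cache (LRU->MRU): [T D Y R]
  17. access R: HIT. Cache (LRU->MRU): [T D Y R]
  18. access Y: HIT. Cache (LRU->MRU): [T D R Y]
  19. access A: MISS, evict T. Cache (LRU->MRU): [D R Y A]
  20. access R: HIT. Cache (LRU->MRU): [D Y A R]
  21. access B: MISS, evict D. Cache (LRU->MRU): [Y A R B]
  22. access B: HIT. Cache (LRU->MRU): [Y A R B]
  23. access R: HIT. Cache (LRU->MRU): [Y A B R]
  24. access H: MISS, evict Y. Cache (LRU->MRU): [A B R H]
  25. access H: HIT. Cache (LRU->MRU): [A B R H]
  26. access H: HIT. Cache (LRU->MRU): [A B R H]
Total: 16 hits, 10 misses, 6 evictions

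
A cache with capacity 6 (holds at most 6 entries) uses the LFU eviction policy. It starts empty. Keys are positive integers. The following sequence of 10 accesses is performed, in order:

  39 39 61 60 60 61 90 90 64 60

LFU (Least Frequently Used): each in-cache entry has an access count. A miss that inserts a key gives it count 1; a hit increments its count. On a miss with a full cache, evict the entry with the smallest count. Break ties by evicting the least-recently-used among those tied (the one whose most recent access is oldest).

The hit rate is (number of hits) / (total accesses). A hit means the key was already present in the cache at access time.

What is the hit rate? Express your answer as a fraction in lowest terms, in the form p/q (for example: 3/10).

Answer: 1/2

Derivation:
LFU simulation (capacity=6):
  1. access 39: MISS. Cache: [39(c=1)]
  2. access 39: HIT, count now 2. Cache: [39(c=2)]
  3. access 61: MISS. Cache: [61(c=1) 39(c=2)]
  4. access 60: MISS. Cache: [61(c=1) 60(c=1) 39(c=2)]
  5. access 60: HIT, count now 2. Cache: [61(c=1) 39(c=2) 60(c=2)]
  6. access 61: HIT, count now 2. Cache: [39(c=2) 60(c=2) 61(c=2)]
  7. access 90: MISS. Cache: [90(c=1) 39(c=2) 60(c=2) 61(c=2)]
  8. access 90: HIT, count now 2. Cache: [39(c=2) 60(c=2) 61(c=2) 90(c=2)]
  9. access 64: MISS. Cache: [64(c=1) 39(c=2) 60(c=2) 61(c=2) 90(c=2)]
  10. access 60: HIT, count now 3. Cache: [64(c=1) 39(c=2) 61(c=2) 90(c=2) 60(c=3)]
Total: 5 hits, 5 misses, 0 evictions

Hit rate = 5/10 = 1/2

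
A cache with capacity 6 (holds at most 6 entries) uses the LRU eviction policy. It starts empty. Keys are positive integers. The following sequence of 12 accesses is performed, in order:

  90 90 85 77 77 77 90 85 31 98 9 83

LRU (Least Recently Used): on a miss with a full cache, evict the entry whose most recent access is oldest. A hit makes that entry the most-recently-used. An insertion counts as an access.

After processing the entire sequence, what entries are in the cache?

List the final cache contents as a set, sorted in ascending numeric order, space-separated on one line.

LRU simulation (capacity=6):
  1. access 90: MISS. Cache (LRU->MRU): [90]
  2. access 90: HIT. Cache (LRU->MRU): [90]
  3. access 85: MISS. Cache (LRU->MRU): [90 85]
  4. access 77: MISS. Cache (LRU->MRU): [90 85 77]
  5. access 77: HIT. Cache (LRU->MRU): [90 85 77]
  6. access 77: HIT. Cache (LRU->MRU): [90 85 77]
  7. access 90: HIT. Cache (LRU->MRU): [85 77 90]
  8. access 85: HIT. Cache (LRU->MRU): [77 90 85]
  9. access 31: MISS. Cache (LRU->MRU): [77 90 85 31]
  10. access 98: MISS. Cache (LRU->MRU): [77 90 85 31 98]
  11. access 9: MISS. Cache (LRU->MRU): [77 90 85 31 98 9]
  12. access 83: MISS, evict 77. Cache (LRU->MRU): [90 85 31 98 9 83]
Total: 5 hits, 7 misses, 1 evictions

Answer: 9 31 83 85 90 98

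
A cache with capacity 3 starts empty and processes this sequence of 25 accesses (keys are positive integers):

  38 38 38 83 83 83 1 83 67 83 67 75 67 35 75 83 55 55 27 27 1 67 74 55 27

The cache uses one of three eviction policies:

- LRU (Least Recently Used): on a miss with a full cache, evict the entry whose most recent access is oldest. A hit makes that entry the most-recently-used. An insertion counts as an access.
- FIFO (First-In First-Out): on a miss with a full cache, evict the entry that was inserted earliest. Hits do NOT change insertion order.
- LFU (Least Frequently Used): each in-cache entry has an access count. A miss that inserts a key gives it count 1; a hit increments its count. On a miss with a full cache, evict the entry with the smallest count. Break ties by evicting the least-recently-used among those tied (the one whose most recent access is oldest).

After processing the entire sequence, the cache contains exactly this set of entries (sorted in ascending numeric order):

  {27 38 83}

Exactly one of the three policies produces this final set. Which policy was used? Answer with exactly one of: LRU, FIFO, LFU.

Answer: LFU

Derivation:
Simulating under each policy and comparing final sets:
  LRU: final set = {27 55 74} -> differs
  FIFO: final set = {27 55 74} -> differs
  LFU: final set = {27 38 83} -> MATCHES target
Only LFU produces the target set.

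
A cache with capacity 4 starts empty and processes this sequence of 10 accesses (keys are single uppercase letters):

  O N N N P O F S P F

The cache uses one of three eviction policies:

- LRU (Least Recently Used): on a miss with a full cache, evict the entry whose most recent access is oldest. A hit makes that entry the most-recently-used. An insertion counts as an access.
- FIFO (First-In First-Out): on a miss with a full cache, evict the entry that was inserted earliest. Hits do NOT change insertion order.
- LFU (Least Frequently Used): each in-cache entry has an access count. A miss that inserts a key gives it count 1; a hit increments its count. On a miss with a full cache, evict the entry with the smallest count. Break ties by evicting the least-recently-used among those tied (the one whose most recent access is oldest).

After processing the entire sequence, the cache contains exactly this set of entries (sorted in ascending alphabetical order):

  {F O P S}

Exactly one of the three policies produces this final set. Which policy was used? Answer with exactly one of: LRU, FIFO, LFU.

Simulating under each policy and comparing final sets:
  LRU: final set = {F O P S} -> MATCHES target
  FIFO: final set = {F N P S} -> differs
  LFU: final set = {F N O P} -> differs
Only LRU produces the target set.

Answer: LRU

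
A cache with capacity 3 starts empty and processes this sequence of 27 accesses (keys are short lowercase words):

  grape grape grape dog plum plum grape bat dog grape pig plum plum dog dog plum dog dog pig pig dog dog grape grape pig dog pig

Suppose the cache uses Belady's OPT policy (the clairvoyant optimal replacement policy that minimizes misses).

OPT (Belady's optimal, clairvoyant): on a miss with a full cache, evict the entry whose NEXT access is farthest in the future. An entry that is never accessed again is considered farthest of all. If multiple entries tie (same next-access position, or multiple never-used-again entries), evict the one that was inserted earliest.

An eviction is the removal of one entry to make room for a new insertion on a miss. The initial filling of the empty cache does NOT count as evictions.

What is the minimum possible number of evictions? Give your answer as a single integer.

OPT (Belady) simulation (capacity=3):
  1. access grape: MISS. Cache: [grape]
  2. access grape: HIT. Next use of grape: step 3. Cache: [grape]
  3. access grape: HIT. Next use of grape: step 7. Cache: [grape]
  4. access dog: MISS. Cache: [grape dog]
  5. access plum: MISS. Cache: [grape dog plum]
  6. access plum: HIT. Next use of plum: step 12. Cache: [grape dog plum]
  7. access grape: HIT. Next use of grape: step 10. Cache: [grape dog plum]
  8. access bat: MISS, evict plum (next use: step 12). Cache: [grape dog bat]
  9. access dog: HIT. Next use of dog: step 14. Cache: [grape dog bat]
  10. access grape: HIT. Next use of grape: step 23. Cache: [grape dog bat]
  11. access pig: MISS, evict bat (next use: never). Cache: [grape dog pig]
  12. access plum: MISS, evict grape (next use: step 23). Cache: [dog pig plum]
  13. access plum: HIT. Next use of plum: step 16. Cache: [dog pig plum]
  14. access dog: HIT. Next use of dog: step 15. Cache: [dog pig plum]
  15. access dog: HIT. Next use of dog: step 17. Cache: [dog pig plum]
  16. access plum: HIT. Next use of plum: never. Cache: [dog pig plum]
  17. access dog: HIT. Next use of dog: step 18. Cache: [dog pig plum]
  18. access dog: HIT. Next use of dog: step 21. Cache: [dog pig plum]
  19. access pig: HIT. Next use of pig: step 20. Cache: [dog pig plum]
  20. access pig: HIT. Next use of pig: step 25. Cache: [dog pig plum]
  21. access dog: HIT. Next use of dog: step 22. Cache: [dog pig plum]
  22. access dog: HIT. Next use of dog: step 26. Cache: [dog pig plum]
  23. access grape: MISS, evict plum (next use: never). Cache: [dog pig grape]
  24. access grape: HIT. Next use of grape: never. Cache: [dog pig grape]
  25. access pig: HIT. Next use of pig: step 27. Cache: [dog pig grape]
  26. access dog: HIT. Next use of dog: never. Cache: [dog pig grape]
  27. access pig: HIT. Next use of pig: never. Cache: [dog pig grape]
Total: 20 hits, 7 misses, 4 evictions

Answer: 4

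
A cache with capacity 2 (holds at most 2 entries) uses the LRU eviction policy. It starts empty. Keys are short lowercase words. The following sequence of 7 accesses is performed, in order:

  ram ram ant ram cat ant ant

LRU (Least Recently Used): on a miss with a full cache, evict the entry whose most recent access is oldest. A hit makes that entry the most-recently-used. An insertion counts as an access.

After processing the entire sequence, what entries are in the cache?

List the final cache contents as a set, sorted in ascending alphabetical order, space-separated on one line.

LRU simulation (capacity=2):
  1. access ram: MISS. Cache (LRU->MRU): [ram]
  2. access ram: HIT. Cache (LRU->MRU): [ram]
  3. access ant: MISS. Cache (LRU->MRU): [ram ant]
  4. access ram: HIT. Cache (LRU->MRU): [ant ram]
  5. access cat: MISS, evict ant. Cache (LRU->MRU): [ram cat]
  6. access ant: MISS, evict ram. Cache (LRU->MRU): [cat ant]
  7. access ant: HIT. Cache (LRU->MRU): [cat ant]
Total: 3 hits, 4 misses, 2 evictions

Answer: ant cat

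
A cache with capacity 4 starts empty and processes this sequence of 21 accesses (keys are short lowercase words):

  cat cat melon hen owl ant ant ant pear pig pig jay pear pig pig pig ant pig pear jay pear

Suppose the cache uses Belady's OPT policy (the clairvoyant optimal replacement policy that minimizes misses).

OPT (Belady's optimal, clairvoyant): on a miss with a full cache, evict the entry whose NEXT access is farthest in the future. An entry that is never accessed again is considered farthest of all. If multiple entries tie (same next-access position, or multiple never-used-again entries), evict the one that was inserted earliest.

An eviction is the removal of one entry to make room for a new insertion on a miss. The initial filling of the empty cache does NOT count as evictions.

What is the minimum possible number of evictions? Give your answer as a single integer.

OPT (Belady) simulation (capacity=4):
  1. access cat: MISS. Cache: [cat]
  2. access cat: HIT. Next use of cat: never. Cache: [cat]
  3. access melon: MISS. Cache: [cat melon]
  4. access hen: MISS. Cache: [cat melon hen]
  5. access owl: MISS. Cache: [cat melon hen owl]
  6. access ant: MISS, evict cat (next use: never). Cache: [melon hen owl ant]
  7. access ant: HIT. Next use of ant: step 8. Cache: [melon hen owl ant]
  8. access ant: HIT. Next use of ant: step 17. Cache: [melon hen owl ant]
  9. access pear: MISS, evict melon (next use: never). Cache: [hen owl ant pear]
  10. access pig: MISS, evict hen (next use: never). Cache: [owl ant pear pig]
  11. access pig: HIT. Next use of pig: step 14. Cache: [owl ant pear pig]
  12. access jay: MISS, evict owl (next use: never). Cache: [ant pear pig jay]
  13. access pear: HIT. Next use of pear: step 19. Cache: [ant pear pig jay]
  14. access pig: HIT. Next use of pig: step 15. Cache: [ant pear pig jay]
  15. access pig: HIT. Next use of pig: step 16. Cache: [ant pear pig jay]
  16. access pig: HIT. Next use of pig: step 18. Cache: [ant pear pig jay]
  17. access ant: HIT. Next use of ant: never. Cache: [ant pear pig jay]
  18. access pig: HIT. Next use of pig: never. Cache: [ant pear pig jay]
  19. access pear: HIT. Next use of pear: step 21. Cache: [ant pear pig jay]
  20. access jay: HIT. Next use of jay: never. Cache: [ant pear pig jay]
  21. access pear: HIT. Next use of pear: never. Cache: [ant pear pig jay]
Total: 13 hits, 8 misses, 4 evictions

Answer: 4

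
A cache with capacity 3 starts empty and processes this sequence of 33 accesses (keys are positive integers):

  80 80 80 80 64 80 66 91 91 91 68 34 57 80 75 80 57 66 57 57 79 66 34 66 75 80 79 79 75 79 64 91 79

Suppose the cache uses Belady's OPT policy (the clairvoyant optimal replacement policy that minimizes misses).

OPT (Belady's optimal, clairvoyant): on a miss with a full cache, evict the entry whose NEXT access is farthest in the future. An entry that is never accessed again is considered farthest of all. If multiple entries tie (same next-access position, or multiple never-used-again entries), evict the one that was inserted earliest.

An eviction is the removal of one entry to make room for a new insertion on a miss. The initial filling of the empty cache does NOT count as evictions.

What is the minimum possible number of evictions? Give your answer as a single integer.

Answer: 12

Derivation:
OPT (Belady) simulation (capacity=3):
  1. access 80: MISS. Cache: [80]
  2. access 80: HIT. Next use of 80: step 3. Cache: [80]
  3. access 80: HIT. Next use of 80: step 4. Cache: [80]
  4. access 80: HIT. Next use of 80: step 6. Cache: [80]
  5. access 64: MISS. Cache: [80 64]
  6. access 80: HIT. Next use of 80: step 14. Cache: [80 64]
  7. access 66: MISS. Cache: [80 64 66]
  8. access 91: MISS, evict 64 (next use: step 31). Cache: [80 66 91]
  9. access 91: HIT. Next use of 91: step 10. Cache: [80 66 91]
  10. access 91: HIT. Next use of 91: step 32. Cache: [80 66 91]
  11. access 68: MISS, evict 91 (next use: step 32). Cache: [80 66 68]
  12. access 34: MISS, evict 68 (next use: never). Cache: [80 66 34]
  13. access 57: MISS, evict 34 (next use: step 23). Cache: [80 66 57]
  14. access 80: HIT. Next use of 80: step 16. Cache: [80 66 57]
  15. access 75: MISS, evict 66 (next use: step 18). Cache: [80 57 75]
  16. access 80: HIT. Next use of 80: step 26. Cache: [80 57 75]
  17. access 57: HIT. Next use of 57: step 19. Cache: [80 57 75]
  18. access 66: MISS, evict 80 (next use: step 26). Cache: [57 75 66]
  19. access 57: HIT. Next use of 57: step 20. Cache: [57 75 66]
  20. access 57: HIT. Next use of 57: never. Cache: [57 75 66]
  21. access 79: MISS, evict 57 (next use: never). Cache: [75 66 79]
  22. access 66: HIT. Next use of 66: step 24. Cache: [75 66 79]
  23. access 34: MISS, evict 79 (next use: step 27). Cache: [75 66 34]
  24. access 66: HIT. Next use of 66: never. Cache: [75 66 34]
  25. access 75: HIT. Next use of 75: step 29. Cache: [75 66 34]
  26. access 80: MISS, evict 66 (next use: never). Cache: [75 34 80]
  27. access 79: MISS, evict 34 (next use: never). Cache: [75 80 79]
  28. access 79: HIT. Next use of 79: step 30. Cache: [75 80 79]
  29. access 75: HIT. Next use of 75: never. Cache: [75 80 79]
  30. access 79: HIT. Next use of 79: step 33. Cache: [75 80 79]
  31. access 64: MISS, evict 75 (next use: never). Cache: [80 79 64]
  32. access 91: MISS, evict 80 (next use: never). Cache: [79 64 91]
  33. access 79: HIT. Next use of 79: never. Cache: [79 64 91]
Total: 18 hits, 15 misses, 12 evictions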